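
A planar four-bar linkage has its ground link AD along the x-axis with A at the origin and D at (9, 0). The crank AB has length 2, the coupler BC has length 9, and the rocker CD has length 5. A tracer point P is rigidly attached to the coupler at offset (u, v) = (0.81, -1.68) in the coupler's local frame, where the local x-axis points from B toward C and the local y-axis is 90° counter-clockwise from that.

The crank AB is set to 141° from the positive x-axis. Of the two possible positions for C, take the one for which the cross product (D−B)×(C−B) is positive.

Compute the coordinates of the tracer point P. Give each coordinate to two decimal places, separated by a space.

A=(0,0), D=(9.00,0)
B = A + 2.00·(cos141°, sin141°) = (-1.5543, 1.2586)
|BD| = 10.6291
circle(B,9.00) ∩ circle(D,5.00): a=7.9488, h=4.2209
  candidates: C₊=(6.8384,4.5086) cross=44.865; C₋=(5.8388,-3.8738) cross=-44.865
  mode + wants cross > 0 → take C=(6.8384,4.5086) (cross=44.865)
ex = (C−B)/|BC| = (0.9325,0.3611); ey = (-0.3611,0.9325)
P = B + 0.81·ex + -1.68·ey = (-0.1923,-0.0155)

-0.19 -0.02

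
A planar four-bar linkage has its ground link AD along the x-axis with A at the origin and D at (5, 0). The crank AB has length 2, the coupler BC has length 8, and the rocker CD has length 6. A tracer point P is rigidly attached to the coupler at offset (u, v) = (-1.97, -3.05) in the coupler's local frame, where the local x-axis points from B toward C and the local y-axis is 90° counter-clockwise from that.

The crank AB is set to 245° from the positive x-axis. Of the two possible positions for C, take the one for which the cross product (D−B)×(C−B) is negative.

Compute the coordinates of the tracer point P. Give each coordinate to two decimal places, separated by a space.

-4.10 -3.42

A=(0,0), D=(5.00,0)
B = A + 2.00·(cos245°, sin245°) = (-0.8452, -1.8126)
|BD| = 6.1198
circle(B,8.00) ∩ circle(D,6.00): a=5.3476, h=5.9501
  candidates: C₊=(2.5000,5.4544) cross=36.414; C₋=(6.0247,-5.9118) cross=-36.414
  mode - wants cross < 0 → take C=(6.0247,-5.9118) (cross=-36.414)
ex = (C−B)/|BC| = (0.8587,-0.5124); ey = (0.5124,0.8587)
P = B + -1.97·ex + -3.05·ey = (-4.0998,-3.4224)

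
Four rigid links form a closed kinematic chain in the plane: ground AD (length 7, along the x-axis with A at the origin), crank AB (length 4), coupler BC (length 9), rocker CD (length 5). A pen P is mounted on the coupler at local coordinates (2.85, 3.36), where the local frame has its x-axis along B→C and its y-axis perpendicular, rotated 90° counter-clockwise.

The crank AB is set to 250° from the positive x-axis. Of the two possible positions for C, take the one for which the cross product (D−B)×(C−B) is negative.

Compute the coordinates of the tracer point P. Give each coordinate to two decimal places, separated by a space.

1.91 -0.81

A=(0,0), D=(7.00,0)
B = A + 4.00·(cos250°, sin250°) = (-1.3681, -3.7588)
|BD| = 9.1735
circle(B,9.00) ∩ circle(D,5.00): a=7.6390, h=4.7587
  candidates: C₊=(3.6504,3.7122) cross=43.654; C₋=(7.5501,-4.9696) cross=-43.654
  mode - wants cross < 0 → take C=(7.5501,-4.9696) (cross=-43.654)
ex = (C−B)/|BC| = (0.9909,-0.1345); ey = (0.1345,0.9909)
P = B + 2.85·ex + 3.36·ey = (1.9081,-0.8128)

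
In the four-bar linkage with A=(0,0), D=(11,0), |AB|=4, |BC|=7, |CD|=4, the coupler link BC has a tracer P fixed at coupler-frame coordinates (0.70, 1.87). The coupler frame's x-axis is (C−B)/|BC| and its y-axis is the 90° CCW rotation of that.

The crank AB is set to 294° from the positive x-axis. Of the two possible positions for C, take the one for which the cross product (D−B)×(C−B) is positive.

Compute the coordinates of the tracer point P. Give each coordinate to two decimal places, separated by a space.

1.00 -1.76

A=(0,0), D=(11.00,0)
B = A + 4.00·(cos294°, sin294°) = (1.6269, -3.6542)
|BD| = 10.0602
circle(B,7.00) ∩ circle(D,4.00): a=6.6702, h=2.1232
  candidates: C₊=(7.0703,0.7469) cross=21.360; C₋=(8.6128,-3.2096) cross=-21.360
  mode + wants cross > 0 → take C=(7.0703,0.7469) (cross=21.360)
ex = (C−B)/|BC| = (0.7776,0.6287); ey = (-0.6287,0.7776)
P = B + 0.70·ex + 1.87·ey = (0.9956,-1.7599)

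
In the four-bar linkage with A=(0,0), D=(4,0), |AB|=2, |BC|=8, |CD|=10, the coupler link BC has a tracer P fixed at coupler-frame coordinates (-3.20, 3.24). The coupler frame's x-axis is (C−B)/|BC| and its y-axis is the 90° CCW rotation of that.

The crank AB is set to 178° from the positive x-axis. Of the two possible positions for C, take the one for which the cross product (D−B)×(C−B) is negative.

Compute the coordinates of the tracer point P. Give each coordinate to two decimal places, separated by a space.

1.28 3.23

A=(0,0), D=(4.00,0)
B = A + 2.00·(cos178°, sin178°) = (-1.9988, 0.0698)
|BD| = 5.9992
circle(B,8.00) ∩ circle(D,10.00): a=-0.0008, h=8.0000
  candidates: C₊=(-1.9065,8.0693) cross=47.994; C₋=(-2.0927,-7.9297) cross=-47.994
  mode - wants cross < 0 → take C=(-2.0927,-7.9297) (cross=-47.994)
ex = (C−B)/|BC| = (-0.0117,-0.9999); ey = (0.9999,-0.0117)
P = B + -3.20·ex + 3.24·ey = (1.2786,3.2316)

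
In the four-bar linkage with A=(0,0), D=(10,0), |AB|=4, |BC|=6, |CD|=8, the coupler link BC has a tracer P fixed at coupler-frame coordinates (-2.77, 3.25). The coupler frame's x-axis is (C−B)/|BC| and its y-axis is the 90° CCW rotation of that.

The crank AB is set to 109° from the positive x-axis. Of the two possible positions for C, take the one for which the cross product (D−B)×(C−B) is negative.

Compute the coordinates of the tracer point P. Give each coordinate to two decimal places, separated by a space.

A=(0,0), D=(10.00,0)
B = A + 4.00·(cos109°, sin109°) = (-1.3023, 3.7821)
|BD| = 11.9183
circle(B,6.00) ∩ circle(D,8.00): a=4.7845, h=3.6206
  candidates: C₊=(4.3839,5.6973) cross=43.151; C₋=(2.0860,-1.1697) cross=-43.151
  mode - wants cross < 0 → take C=(2.0860,-1.1697) (cross=-43.151)
ex = (C−B)/|BC| = (0.5647,-0.8253); ey = (0.8253,0.5647)
P = B + -2.77·ex + 3.25·ey = (-0.1843,7.9034)

-0.18 7.90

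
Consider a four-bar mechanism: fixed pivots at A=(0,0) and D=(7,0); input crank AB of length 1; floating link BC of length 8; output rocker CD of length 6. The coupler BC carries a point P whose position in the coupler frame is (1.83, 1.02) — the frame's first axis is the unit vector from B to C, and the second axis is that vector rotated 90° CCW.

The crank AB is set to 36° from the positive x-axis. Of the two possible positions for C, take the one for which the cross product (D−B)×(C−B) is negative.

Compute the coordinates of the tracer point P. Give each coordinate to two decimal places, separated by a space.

A=(0,0), D=(7.00,0)
B = A + 1.00·(cos36°, sin36°) = (0.8090, 0.5878)
|BD| = 6.2188
circle(B,8.00) ∩ circle(D,6.00): a=5.3606, h=5.9383
  candidates: C₊=(6.7069,5.9928) cross=36.929; C₋=(5.5844,-5.8306) cross=-36.929
  mode - wants cross < 0 → take C=(5.5844,-5.8306) (cross=-36.929)
ex = (C−B)/|BC| = (0.5969,-0.8023); ey = (0.8023,0.5969)
P = B + 1.83·ex + 1.02·ey = (2.7197,-0.2716)

2.72 -0.27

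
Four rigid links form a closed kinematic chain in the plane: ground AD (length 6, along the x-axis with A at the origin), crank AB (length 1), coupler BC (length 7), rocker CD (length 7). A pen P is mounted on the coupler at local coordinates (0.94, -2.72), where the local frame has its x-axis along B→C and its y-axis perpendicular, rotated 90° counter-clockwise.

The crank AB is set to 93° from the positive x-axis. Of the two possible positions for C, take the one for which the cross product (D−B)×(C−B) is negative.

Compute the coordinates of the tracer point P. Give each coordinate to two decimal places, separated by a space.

-2.39 -0.68

A=(0,0), D=(6.00,0)
B = A + 1.00·(cos93°, sin93°) = (-0.0523, 0.9986)
|BD| = 6.1342
circle(B,7.00) ∩ circle(D,7.00): a=3.0671, h=6.2923
  candidates: C₊=(3.9982,6.7077) cross=38.598; C₋=(1.9495,-5.7090) cross=-38.598
  mode - wants cross < 0 → take C=(1.9495,-5.7090) (cross=-38.598)
ex = (C−B)/|BC| = (0.2860,-0.9582); ey = (0.9582,0.2860)
P = B + 0.94·ex + -2.72·ey = (-2.3899,-0.6800)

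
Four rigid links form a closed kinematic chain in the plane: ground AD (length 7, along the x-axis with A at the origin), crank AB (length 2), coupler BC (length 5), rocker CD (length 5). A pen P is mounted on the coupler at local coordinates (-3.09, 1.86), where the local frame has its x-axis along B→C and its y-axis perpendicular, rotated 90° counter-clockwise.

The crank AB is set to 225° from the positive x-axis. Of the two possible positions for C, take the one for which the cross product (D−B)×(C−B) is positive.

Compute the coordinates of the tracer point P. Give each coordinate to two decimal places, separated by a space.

A=(0,0), D=(7.00,0)
B = A + 2.00·(cos225°, sin225°) = (-1.4142, -1.4142)
|BD| = 8.5322
circle(B,5.00) ∩ circle(D,5.00): a=4.2661, h=2.6077
  candidates: C₊=(2.3607,1.8646) cross=22.250; C₋=(3.2251,-3.2788) cross=-22.250
  mode + wants cross > 0 → take C=(2.3607,1.8646) (cross=22.250)
ex = (C−B)/|BC| = (0.7550,0.6558); ey = (-0.6558,0.7550)
P = B + -3.09·ex + 1.86·ey = (-4.9668,-2.0362)

-4.97 -2.04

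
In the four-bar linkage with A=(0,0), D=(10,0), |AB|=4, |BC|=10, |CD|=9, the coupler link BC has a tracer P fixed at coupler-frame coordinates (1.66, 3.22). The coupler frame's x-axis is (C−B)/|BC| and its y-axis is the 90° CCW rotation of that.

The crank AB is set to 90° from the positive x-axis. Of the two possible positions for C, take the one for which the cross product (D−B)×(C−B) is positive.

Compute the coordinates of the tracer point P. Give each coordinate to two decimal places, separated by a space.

-0.13 7.62

A=(0,0), D=(10.00,0)
B = A + 4.00·(cos90°, sin90°) = (0.0000, 4.0000)
|BD| = 10.7703
circle(B,10.00) ∩ circle(D,9.00): a=6.2672, h=7.7924
  candidates: C₊=(8.7130,8.9075) cross=83.927; C₋=(2.9249,-5.5627) cross=-83.927
  mode + wants cross > 0 → take C=(8.7130,8.9075) (cross=83.927)
ex = (C−B)/|BC| = (0.8713,0.4908); ey = (-0.4908,0.8713)
P = B + 1.66·ex + 3.22·ey = (-0.1339,7.6202)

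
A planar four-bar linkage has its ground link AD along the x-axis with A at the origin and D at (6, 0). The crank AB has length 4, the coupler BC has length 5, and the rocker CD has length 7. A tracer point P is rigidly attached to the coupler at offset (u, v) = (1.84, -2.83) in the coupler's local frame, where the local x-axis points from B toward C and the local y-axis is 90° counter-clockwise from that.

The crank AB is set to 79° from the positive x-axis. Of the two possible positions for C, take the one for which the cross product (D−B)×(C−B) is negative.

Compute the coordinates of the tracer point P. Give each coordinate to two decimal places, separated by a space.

-2.53 3.17

A=(0,0), D=(6.00,0)
B = A + 4.00·(cos79°, sin79°) = (0.7632, 3.9265)
|BD| = 6.5453
circle(B,5.00) ∩ circle(D,7.00): a=1.4393, h=4.7884
  candidates: C₊=(4.7873,6.8942) cross=31.341; C₋=(-0.9577,-0.7680) cross=-31.341
  mode - wants cross < 0 → take C=(-0.9577,-0.7680) (cross=-31.341)
ex = (C−B)/|BC| = (-0.3442,-0.9389); ey = (0.9389,-0.3442)
P = B + 1.84·ex + -2.83·ey = (-2.5272,3.1730)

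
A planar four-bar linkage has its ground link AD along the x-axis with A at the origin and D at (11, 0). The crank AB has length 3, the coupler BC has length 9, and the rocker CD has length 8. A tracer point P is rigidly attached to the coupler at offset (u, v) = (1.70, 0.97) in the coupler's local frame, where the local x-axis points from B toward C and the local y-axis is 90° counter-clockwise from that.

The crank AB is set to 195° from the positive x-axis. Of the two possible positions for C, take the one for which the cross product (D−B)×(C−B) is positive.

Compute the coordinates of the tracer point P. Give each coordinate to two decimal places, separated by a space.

A=(0,0), D=(11.00,0)
B = A + 3.00·(cos195°, sin195°) = (-2.8978, -0.7765)
|BD| = 13.9195
circle(B,9.00) ∩ circle(D,8.00): a=7.5704, h=4.8672
  candidates: C₊=(4.3893,4.5054) cross=67.748; C₋=(4.9323,-5.2138) cross=-67.748
  mode + wants cross > 0 → take C=(4.3893,4.5054) (cross=67.748)
ex = (C−B)/|BC| = (0.8097,0.5869); ey = (-0.5869,0.8097)
P = B + 1.70·ex + 0.97·ey = (-2.0906,1.0066)

-2.09 1.01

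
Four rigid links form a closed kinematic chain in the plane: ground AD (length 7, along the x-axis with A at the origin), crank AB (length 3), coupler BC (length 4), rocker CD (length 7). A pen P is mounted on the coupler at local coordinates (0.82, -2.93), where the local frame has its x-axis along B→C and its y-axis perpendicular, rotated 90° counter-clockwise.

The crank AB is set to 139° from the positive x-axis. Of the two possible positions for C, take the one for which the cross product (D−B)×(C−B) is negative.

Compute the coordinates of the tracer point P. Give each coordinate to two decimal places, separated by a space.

-4.13 -0.43

A=(0,0), D=(7.00,0)
B = A + 3.00·(cos139°, sin139°) = (-2.2641, 1.9682)
|BD| = 9.4709
circle(B,4.00) ∩ circle(D,7.00): a=2.9933, h=2.6534
  candidates: C₊=(1.2152,3.9416) cross=25.130; C₋=(0.1124,-1.2493) cross=-25.130
  mode - wants cross < 0 → take C=(0.1124,-1.2493) (cross=-25.130)
ex = (C−B)/|BC| = (0.5941,-0.8044); ey = (0.8044,0.5941)
P = B + 0.82·ex + -2.93·ey = (-4.1337,-0.4322)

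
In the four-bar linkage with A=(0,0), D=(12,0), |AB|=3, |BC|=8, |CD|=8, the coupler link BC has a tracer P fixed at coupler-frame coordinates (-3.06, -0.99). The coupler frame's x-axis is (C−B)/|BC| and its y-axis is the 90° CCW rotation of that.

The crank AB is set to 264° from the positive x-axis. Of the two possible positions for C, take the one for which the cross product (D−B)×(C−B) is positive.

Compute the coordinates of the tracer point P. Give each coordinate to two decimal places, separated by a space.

A=(0,0), D=(12.00,0)
B = A + 3.00·(cos264°, sin264°) = (-0.3136, -2.9836)
|BD| = 12.6699
circle(B,8.00) ∩ circle(D,8.00): a=6.3349, h=4.8855
  candidates: C₊=(4.6927,3.2564) cross=61.899; C₋=(6.9937,-6.2399) cross=-61.899
  mode + wants cross > 0 → take C=(4.6927,3.2564) (cross=61.899)
ex = (C−B)/|BC| = (0.6258,0.7800); ey = (-0.7800,0.6258)
P = B + -3.06·ex + -0.99·ey = (-1.4563,-5.9899)

-1.46 -5.99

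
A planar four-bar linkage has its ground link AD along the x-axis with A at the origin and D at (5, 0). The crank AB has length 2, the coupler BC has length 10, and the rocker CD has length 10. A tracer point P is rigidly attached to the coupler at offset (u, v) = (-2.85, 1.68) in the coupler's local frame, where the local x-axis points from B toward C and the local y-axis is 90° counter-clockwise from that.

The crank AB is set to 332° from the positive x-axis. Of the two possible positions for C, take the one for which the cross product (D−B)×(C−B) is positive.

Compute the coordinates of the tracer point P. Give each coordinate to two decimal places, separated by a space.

0.42 -3.96

A=(0,0), D=(5.00,0)
B = A + 2.00·(cos332°, sin332°) = (1.7659, -0.9389)
|BD| = 3.3676
circle(B,10.00) ∩ circle(D,10.00): a=1.6838, h=9.8572
  candidates: C₊=(0.6346,8.9969) cross=33.196; C₋=(6.1313,-9.9358) cross=-33.196
  mode + wants cross > 0 → take C=(0.6346,8.9969) (cross=33.196)
ex = (C−B)/|BC| = (-0.1131,0.9936); ey = (-0.9936,-0.1131)
P = B + -2.85·ex + 1.68·ey = (0.4191,-3.9607)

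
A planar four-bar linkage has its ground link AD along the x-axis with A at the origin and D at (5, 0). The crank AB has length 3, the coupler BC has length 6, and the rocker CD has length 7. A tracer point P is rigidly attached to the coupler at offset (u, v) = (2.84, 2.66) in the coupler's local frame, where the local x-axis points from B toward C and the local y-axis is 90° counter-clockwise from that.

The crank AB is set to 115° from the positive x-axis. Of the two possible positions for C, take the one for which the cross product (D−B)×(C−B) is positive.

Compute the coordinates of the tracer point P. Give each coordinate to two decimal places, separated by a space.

-0.96 6.60

A=(0,0), D=(5.00,0)
B = A + 3.00·(cos115°, sin115°) = (-1.2679, 2.7189)
|BD| = 6.8322
circle(B,6.00) ∩ circle(D,7.00): a=2.4647, h=5.4704
  candidates: C₊=(3.1703,6.7566) cross=37.375; C₋=(-1.1837,-3.2805) cross=-37.375
  mode + wants cross > 0 → take C=(3.1703,6.7566) (cross=37.375)
ex = (C−B)/|BC| = (0.7397,0.6730); ey = (-0.6730,0.7397)
P = B + 2.84·ex + 2.66·ey = (-0.9572,6.5977)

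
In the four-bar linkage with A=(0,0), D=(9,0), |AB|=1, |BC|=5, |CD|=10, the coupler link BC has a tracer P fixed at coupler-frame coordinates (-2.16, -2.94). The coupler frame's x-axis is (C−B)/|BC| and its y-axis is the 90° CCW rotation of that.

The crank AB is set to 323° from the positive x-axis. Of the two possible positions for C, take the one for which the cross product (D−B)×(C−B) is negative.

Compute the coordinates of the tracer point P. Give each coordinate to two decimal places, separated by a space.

A=(0,0), D=(9.00,0)
B = A + 1.00·(cos323°, sin323°) = (0.7986, -0.6018)
|BD| = 8.2234
circle(B,5.00) ∩ circle(D,10.00): a=-0.4484, h=4.9798
  candidates: C₊=(-0.0130,4.3319) cross=40.951; C₋=(0.7158,-5.6011) cross=-40.951
  mode - wants cross < 0 → take C=(0.7158,-5.6011) (cross=-40.951)
ex = (C−B)/|BC| = (-0.0166,-0.9999); ey = (0.9999,-0.0166)
P = B + -2.16·ex + -2.94·ey = (-2.1052,1.6066)

-2.11 1.61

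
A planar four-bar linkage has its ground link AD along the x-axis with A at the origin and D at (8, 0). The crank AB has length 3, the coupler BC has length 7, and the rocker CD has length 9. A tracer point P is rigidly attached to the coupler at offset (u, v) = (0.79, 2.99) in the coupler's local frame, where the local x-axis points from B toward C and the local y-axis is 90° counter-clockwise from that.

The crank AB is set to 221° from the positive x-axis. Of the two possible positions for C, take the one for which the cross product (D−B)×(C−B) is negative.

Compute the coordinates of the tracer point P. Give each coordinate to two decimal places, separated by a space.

A=(0,0), D=(8.00,0)
B = A + 3.00·(cos221°, sin221°) = (-2.2641, -1.9682)
|BD| = 10.4511
circle(B,7.00) ∩ circle(D,9.00): a=3.6946, h=5.9456
  candidates: C₊=(0.2447,4.5668) cross=62.138; C₋=(2.4841,-7.1116) cross=-62.138
  mode - wants cross < 0 → take C=(2.4841,-7.1116) (cross=-62.138)
ex = (C−B)/|BC| = (0.6783,-0.7348); ey = (0.7348,0.6783)
P = B + 0.79·ex + 2.99·ey = (0.4687,-0.5205)

0.47 -0.52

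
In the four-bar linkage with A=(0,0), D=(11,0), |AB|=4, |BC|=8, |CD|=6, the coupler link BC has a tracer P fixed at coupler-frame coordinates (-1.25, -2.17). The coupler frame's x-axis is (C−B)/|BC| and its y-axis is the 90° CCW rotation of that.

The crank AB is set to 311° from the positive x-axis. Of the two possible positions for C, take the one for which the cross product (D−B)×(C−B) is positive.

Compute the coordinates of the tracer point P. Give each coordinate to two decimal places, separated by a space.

A=(0,0), D=(11.00,0)
B = A + 4.00·(cos311°, sin311°) = (2.6242, -3.0188)
|BD| = 8.9032
circle(B,8.00) ∩ circle(D,6.00): a=6.0241, h=5.2641
  candidates: C₊=(6.5065,3.9760) cross=46.867; C₋=(10.0763,-5.9285) cross=-46.867
  mode + wants cross > 0 → take C=(6.5065,3.9760) (cross=46.867)
ex = (C−B)/|BC| = (0.4853,0.8744); ey = (-0.8744,0.4853)
P = B + -1.25·ex + -2.17·ey = (3.9150,-5.1649)

3.91 -5.16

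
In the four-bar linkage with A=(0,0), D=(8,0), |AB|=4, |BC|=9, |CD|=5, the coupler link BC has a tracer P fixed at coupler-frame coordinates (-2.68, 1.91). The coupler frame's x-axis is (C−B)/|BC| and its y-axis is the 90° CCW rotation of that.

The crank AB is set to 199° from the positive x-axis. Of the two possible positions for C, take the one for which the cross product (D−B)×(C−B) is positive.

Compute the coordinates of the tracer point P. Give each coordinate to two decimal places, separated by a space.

A=(0,0), D=(8.00,0)
B = A + 4.00·(cos199°, sin199°) = (-3.7821, -1.3023)
|BD| = 11.8538
circle(B,9.00) ∩ circle(D,5.00): a=8.2890, h=3.5060
  candidates: C₊=(4.0716,3.0932) cross=41.560; C₋=(4.8419,-3.8764) cross=-41.560
  mode + wants cross > 0 → take C=(4.0716,3.0932) (cross=41.560)
ex = (C−B)/|BC| = (0.8726,0.4884); ey = (-0.4884,0.8726)
P = B + -2.68·ex + 1.91·ey = (-7.0535,-0.9444)

-7.05 -0.94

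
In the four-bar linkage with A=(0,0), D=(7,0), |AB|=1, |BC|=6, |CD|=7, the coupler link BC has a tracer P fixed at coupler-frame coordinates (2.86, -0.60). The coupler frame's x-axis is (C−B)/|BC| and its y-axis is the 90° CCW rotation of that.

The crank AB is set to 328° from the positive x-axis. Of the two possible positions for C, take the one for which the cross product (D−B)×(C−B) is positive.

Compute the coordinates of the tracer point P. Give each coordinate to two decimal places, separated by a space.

2.16 2.08

A=(0,0), D=(7.00,0)
B = A + 1.00·(cos328°, sin328°) = (0.8480, -0.5299)
|BD| = 6.1747
circle(B,6.00) ∩ circle(D,7.00): a=2.0347, h=5.6445
  candidates: C₊=(2.3908,5.2683) cross=34.853; C₋=(3.3596,-5.9789) cross=-34.853
  mode + wants cross > 0 → take C=(2.3908,5.2683) (cross=34.853)
ex = (C−B)/|BC| = (0.2571,0.9664); ey = (-0.9664,0.2571)
P = B + 2.86·ex + -0.60·ey = (2.1633,2.0796)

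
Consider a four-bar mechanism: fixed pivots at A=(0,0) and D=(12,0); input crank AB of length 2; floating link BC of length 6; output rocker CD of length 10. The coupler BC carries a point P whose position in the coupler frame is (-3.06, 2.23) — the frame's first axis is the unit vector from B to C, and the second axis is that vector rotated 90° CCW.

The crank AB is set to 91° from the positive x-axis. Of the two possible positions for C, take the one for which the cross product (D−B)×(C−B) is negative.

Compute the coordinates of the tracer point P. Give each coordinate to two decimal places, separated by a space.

0.63 5.73

A=(0,0), D=(12.00,0)
B = A + 2.00·(cos91°, sin91°) = (-0.0349, 1.9997)
|BD| = 12.1999
circle(B,6.00) ∩ circle(D,10.00): a=3.4770, h=4.8898
  candidates: C₊=(4.1966,6.2535) cross=59.656; C₋=(2.5936,-3.3939) cross=-59.656
  mode - wants cross < 0 → take C=(2.5936,-3.3939) (cross=-59.656)
ex = (C−B)/|BC| = (0.4381,-0.8989); ey = (0.8989,0.4381)
P = B + -3.06·ex + 2.23·ey = (0.6292,5.7274)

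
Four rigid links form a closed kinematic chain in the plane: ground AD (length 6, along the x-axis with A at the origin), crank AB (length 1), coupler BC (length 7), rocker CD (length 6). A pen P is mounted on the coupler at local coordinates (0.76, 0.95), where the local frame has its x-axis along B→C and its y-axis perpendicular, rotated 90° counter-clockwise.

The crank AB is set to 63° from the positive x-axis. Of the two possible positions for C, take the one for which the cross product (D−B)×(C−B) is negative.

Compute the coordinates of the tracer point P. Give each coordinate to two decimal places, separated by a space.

A=(0,0), D=(6.00,0)
B = A + 1.00·(cos63°, sin63°) = (0.4540, 0.8910)
|BD| = 5.6171
circle(B,7.00) ∩ circle(D,6.00): a=3.9657, h=5.7683
  candidates: C₊=(5.2845,5.9572) cross=32.401; C₋=(3.4545,-5.4333) cross=-32.401
  mode - wants cross < 0 → take C=(3.4545,-5.4333) (cross=-32.401)
ex = (C−B)/|BC| = (0.4286,-0.9035); ey = (0.9035,0.4286)
P = B + 0.76·ex + 0.95·ey = (1.6381,0.6116)

1.64 0.61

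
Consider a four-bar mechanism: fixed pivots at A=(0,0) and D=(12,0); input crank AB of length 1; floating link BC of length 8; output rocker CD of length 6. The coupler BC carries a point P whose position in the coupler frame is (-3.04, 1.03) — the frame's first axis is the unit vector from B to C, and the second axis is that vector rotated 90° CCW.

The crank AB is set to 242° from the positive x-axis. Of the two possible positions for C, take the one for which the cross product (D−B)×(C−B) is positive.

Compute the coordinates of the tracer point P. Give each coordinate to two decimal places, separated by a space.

A=(0,0), D=(12.00,0)
B = A + 1.00·(cos242°, sin242°) = (-0.4695, -0.8829)
|BD| = 12.5007
circle(B,8.00) ∩ circle(D,6.00): a=7.3703, h=3.1111
  candidates: C₊=(6.6627,2.7410) cross=38.891; C₋=(7.1021,-3.4657) cross=-38.891
  mode + wants cross > 0 → take C=(6.6627,2.7410) (cross=38.891)
ex = (C−B)/|BC| = (0.8915,0.4530); ey = (-0.4530,0.8915)
P = B + -3.04·ex + 1.03·ey = (-3.6463,-1.3418)

-3.65 -1.34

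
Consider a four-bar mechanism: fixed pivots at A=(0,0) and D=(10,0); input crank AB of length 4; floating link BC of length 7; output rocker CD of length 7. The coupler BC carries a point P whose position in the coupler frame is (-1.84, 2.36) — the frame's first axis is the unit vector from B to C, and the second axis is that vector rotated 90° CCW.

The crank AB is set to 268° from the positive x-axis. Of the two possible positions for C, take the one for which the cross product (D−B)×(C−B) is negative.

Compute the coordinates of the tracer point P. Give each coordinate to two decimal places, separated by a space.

-1.19 -1.20

A=(0,0), D=(10.00,0)
B = A + 4.00·(cos268°, sin268°) = (-0.1396, -3.9976)
|BD| = 10.8992
circle(B,7.00) ∩ circle(D,7.00): a=5.4496, h=4.3934
  candidates: C₊=(3.3188,2.0884) cross=47.884; C₋=(6.5416,-6.0860) cross=-47.884
  mode - wants cross < 0 → take C=(6.5416,-6.0860) (cross=-47.884)
ex = (C−B)/|BC| = (0.9545,-0.2983); ey = (0.2983,0.9545)
P = B + -1.84·ex + 2.36·ey = (-1.1917,-1.1961)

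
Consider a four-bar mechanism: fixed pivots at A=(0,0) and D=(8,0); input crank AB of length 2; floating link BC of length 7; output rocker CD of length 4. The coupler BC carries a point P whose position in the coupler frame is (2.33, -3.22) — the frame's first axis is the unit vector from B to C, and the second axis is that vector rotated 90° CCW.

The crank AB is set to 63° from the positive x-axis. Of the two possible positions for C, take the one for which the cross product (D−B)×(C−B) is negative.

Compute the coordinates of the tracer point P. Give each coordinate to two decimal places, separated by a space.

0.18 -2.13

A=(0,0), D=(8.00,0)
B = A + 2.00·(cos63°, sin63°) = (0.9080, 1.7820)
|BD| = 7.3125
circle(B,7.00) ∩ circle(D,4.00): a=5.9127, h=3.7471
  candidates: C₊=(7.5555,3.9752) cross=27.400; C₋=(5.7292,-3.2930) cross=-27.400
  mode - wants cross < 0 → take C=(5.7292,-3.2930) (cross=-27.400)
ex = (C−B)/|BC| = (0.6888,-0.7250); ey = (0.7250,0.6888)
P = B + 2.33·ex + -3.22·ey = (0.1783,-2.1250)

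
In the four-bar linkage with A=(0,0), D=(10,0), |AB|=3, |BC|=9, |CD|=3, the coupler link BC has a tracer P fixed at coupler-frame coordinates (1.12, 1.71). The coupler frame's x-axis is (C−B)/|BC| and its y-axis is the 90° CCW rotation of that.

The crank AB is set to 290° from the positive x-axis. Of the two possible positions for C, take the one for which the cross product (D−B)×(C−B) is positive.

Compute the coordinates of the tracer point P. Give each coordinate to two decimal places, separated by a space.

0.93 -0.78

A=(0,0), D=(10.00,0)
B = A + 3.00·(cos290°, sin290°) = (1.0261, -2.8191)
|BD| = 9.4063
circle(B,9.00) ∩ circle(D,3.00): a=8.5304, h=2.8693
  candidates: C₊=(8.3044,2.4749) cross=26.989; C₋=(10.0242,-2.9999) cross=-26.989
  mode + wants cross > 0 → take C=(8.3044,2.4749) (cross=26.989)
ex = (C−B)/|BC| = (0.8087,0.5882); ey = (-0.5882,0.8087)
P = B + 1.12·ex + 1.71·ey = (0.9260,-0.7774)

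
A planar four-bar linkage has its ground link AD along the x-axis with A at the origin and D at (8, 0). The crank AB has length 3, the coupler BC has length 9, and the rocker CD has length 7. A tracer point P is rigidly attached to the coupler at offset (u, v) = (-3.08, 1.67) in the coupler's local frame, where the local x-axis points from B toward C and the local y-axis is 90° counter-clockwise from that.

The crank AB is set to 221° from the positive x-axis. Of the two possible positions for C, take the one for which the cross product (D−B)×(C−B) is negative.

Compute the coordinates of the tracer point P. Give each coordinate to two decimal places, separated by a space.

A=(0,0), D=(8.00,0)
B = A + 3.00·(cos221°, sin221°) = (-2.2641, -1.9682)
|BD| = 10.4511
circle(B,9.00) ∩ circle(D,7.00): a=6.7565, h=5.9456
  candidates: C₊=(3.2518,5.1434) cross=62.138; C₋=(5.4912,-6.5350) cross=-62.138
  mode - wants cross < 0 → take C=(5.4912,-6.5350) (cross=-62.138)
ex = (C−B)/|BC| = (0.8617,-0.5074); ey = (0.5074,0.8617)
P = B + -3.08·ex + 1.67·ey = (-4.0708,1.0337)

-4.07 1.03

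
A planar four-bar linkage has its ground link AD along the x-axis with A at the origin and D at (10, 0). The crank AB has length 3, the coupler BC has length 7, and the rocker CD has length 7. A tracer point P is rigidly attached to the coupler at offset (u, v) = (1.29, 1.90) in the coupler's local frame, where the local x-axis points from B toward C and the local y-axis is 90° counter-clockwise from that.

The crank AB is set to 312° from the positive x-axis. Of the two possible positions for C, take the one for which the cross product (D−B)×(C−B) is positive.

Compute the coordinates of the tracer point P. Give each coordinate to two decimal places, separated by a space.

0.69 -0.35

A=(0,0), D=(10.00,0)
B = A + 3.00·(cos312°, sin312°) = (2.0074, -2.2294)
|BD| = 8.2977
circle(B,7.00) ∩ circle(D,7.00): a=4.1489, h=5.6380
  candidates: C₊=(4.4889,4.3160) cross=46.782; C₋=(7.5185,-6.5454) cross=-46.782
  mode + wants cross > 0 → take C=(4.4889,4.3160) (cross=46.782)
ex = (C−B)/|BC| = (0.3545,0.9351); ey = (-0.9351,0.3545)
P = B + 1.29·ex + 1.90·ey = (0.6881,-0.3497)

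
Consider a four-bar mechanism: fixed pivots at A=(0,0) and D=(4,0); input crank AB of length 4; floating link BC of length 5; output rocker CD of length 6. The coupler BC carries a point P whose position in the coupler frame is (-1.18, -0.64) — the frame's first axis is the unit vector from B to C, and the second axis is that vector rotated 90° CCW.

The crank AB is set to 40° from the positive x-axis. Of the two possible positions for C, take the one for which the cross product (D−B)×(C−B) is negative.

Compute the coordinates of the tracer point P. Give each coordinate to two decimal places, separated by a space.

A=(0,0), D=(4.00,0)
B = A + 4.00·(cos40°, sin40°) = (3.0642, 2.5712)
|BD| = 2.7362
circle(B,5.00) ∩ circle(D,6.00): a=-0.6420, h=4.9586
  candidates: C₊=(7.5042,4.8704) cross=13.568; C₋=(-1.8150,1.4785) cross=-13.568
  mode - wants cross < 0 → take C=(-1.8150,1.4785) (cross=-13.568)
ex = (C−B)/|BC| = (-0.9758,-0.2185); ey = (0.2185,-0.9758)
P = B + -1.18·ex + -0.64·ey = (4.0758,3.4535)

4.08 3.45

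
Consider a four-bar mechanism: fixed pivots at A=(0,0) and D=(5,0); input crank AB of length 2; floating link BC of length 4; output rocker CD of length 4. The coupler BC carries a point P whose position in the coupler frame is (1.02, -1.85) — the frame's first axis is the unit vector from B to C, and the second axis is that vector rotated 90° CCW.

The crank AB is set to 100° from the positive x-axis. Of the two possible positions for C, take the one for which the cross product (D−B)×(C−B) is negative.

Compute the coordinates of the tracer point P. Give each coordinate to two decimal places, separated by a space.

A=(0,0), D=(5.00,0)
B = A + 2.00·(cos100°, sin100°) = (-0.3473, 1.9696)
|BD| = 5.6985
circle(B,4.00) ∩ circle(D,4.00): a=2.8493, h=2.8074
  candidates: C₊=(3.2967,3.6192) cross=15.998; C₋=(1.3560,-1.6496) cross=-15.998
  mode - wants cross < 0 → take C=(1.3560,-1.6496) (cross=-15.998)
ex = (C−B)/|BC| = (0.4258,-0.9048); ey = (0.9048,0.4258)
P = B + 1.02·ex + -1.85·ey = (-1.5868,0.2589)

-1.59 0.26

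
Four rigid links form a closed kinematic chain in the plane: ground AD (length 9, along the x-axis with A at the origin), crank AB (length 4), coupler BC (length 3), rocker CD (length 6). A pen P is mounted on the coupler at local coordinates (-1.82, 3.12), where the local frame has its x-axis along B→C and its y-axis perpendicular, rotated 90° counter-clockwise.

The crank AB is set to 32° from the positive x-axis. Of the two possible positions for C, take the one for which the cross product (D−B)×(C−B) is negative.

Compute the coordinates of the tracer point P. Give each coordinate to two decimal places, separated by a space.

A=(0,0), D=(9.00,0)
B = A + 4.00·(cos32°, sin32°) = (3.3922, 2.1197)
|BD| = 5.9950
circle(B,3.00) ∩ circle(D,6.00): a=0.7457, h=2.9059
  candidates: C₊=(5.1171,4.5742) cross=17.421; C₋=(3.0623,-0.8621) cross=-17.421
  mode - wants cross < 0 → take C=(3.0623,-0.8621) (cross=-17.421)
ex = (C−B)/|BC| = (-0.1100,-0.9939); ey = (0.9939,-0.1100)
P = B + -1.82·ex + 3.12·ey = (6.6934,3.5855)

6.69 3.59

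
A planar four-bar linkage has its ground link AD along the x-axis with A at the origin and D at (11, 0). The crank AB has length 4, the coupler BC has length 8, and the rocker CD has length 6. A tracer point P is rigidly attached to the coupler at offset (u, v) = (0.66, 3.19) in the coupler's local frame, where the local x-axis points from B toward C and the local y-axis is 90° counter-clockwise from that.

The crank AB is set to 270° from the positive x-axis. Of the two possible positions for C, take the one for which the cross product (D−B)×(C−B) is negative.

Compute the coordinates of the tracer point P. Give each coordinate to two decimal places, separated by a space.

A=(0,0), D=(11.00,0)
B = A + 4.00·(cos270°, sin270°) = (-0.0000, -4.0000)
|BD| = 11.7047
circle(B,8.00) ∩ circle(D,6.00): a=7.0485, h=3.7841
  candidates: C₊=(5.3309,1.9650) cross=44.292; C₋=(7.9173,-5.1475) cross=-44.292
  mode - wants cross < 0 → take C=(7.9173,-5.1475) (cross=-44.292)
ex = (C−B)/|BC| = (0.9897,-0.1434); ey = (0.1434,0.9897)
P = B + 0.66·ex + 3.19·ey = (1.1107,-0.9377)

1.11 -0.94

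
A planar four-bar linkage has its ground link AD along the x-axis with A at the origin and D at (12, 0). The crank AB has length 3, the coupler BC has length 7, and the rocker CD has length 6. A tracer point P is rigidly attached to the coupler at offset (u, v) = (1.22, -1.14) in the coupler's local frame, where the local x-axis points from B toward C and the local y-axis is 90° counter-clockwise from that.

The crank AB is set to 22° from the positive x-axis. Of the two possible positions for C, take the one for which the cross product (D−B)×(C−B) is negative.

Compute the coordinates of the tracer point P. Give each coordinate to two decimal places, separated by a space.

2.77 -0.55

A=(0,0), D=(12.00,0)
B = A + 3.00·(cos22°, sin22°) = (2.7816, 1.1238)
|BD| = 9.2867
circle(B,7.00) ∩ circle(D,6.00): a=5.3433, h=4.5221
  candidates: C₊=(8.6328,4.9661) cross=41.995; C₋=(7.5383,-4.0117) cross=-41.995
  mode - wants cross < 0 → take C=(7.5383,-4.0117) (cross=-41.995)
ex = (C−B)/|BC| = (0.6795,-0.7336); ey = (0.7336,0.6795)
P = B + 1.22·ex + -1.14·ey = (2.7742,-0.5459)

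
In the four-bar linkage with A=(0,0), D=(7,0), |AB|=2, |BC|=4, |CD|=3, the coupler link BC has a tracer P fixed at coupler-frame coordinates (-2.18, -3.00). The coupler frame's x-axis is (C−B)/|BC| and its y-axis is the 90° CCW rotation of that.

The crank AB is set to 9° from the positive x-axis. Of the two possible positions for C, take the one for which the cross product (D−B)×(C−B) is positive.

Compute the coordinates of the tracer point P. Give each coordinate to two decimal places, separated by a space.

1.78 -3.39

A=(0,0), D=(7.00,0)
B = A + 2.00·(cos9°, sin9°) = (1.9754, 0.3129)
|BD| = 5.0344
circle(B,4.00) ∩ circle(D,3.00): a=3.2124, h=2.3834
  candidates: C₊=(5.3297,2.4920) cross=11.999; C₋=(5.0334,-2.2655) cross=-11.999
  mode + wants cross > 0 → take C=(5.3297,2.4920) (cross=11.999)
ex = (C−B)/|BC| = (0.8386,0.5448); ey = (-0.5448,0.8386)
P = B + -2.18·ex + -3.00·ey = (1.7816,-3.3905)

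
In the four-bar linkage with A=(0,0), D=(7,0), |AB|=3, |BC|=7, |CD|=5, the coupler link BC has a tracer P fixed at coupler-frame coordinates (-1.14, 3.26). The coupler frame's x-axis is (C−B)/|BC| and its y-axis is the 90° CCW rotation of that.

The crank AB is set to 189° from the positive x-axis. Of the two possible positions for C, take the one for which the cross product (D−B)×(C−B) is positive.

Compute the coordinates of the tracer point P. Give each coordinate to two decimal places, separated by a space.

A=(0,0), D=(7.00,0)
B = A + 3.00·(cos189°, sin189°) = (-2.9631, -0.4693)
|BD| = 9.9741
circle(B,7.00) ∩ circle(D,5.00): a=6.1902, h=3.2683
  candidates: C₊=(3.0665,3.0866) cross=32.598; C₋=(3.3740,-3.4427) cross=-32.598
  mode + wants cross > 0 → take C=(3.0665,3.0866) (cross=32.598)
ex = (C−B)/|BC| = (0.8614,0.5080); ey = (-0.5080,0.8614)
P = B + -1.14·ex + 3.26·ey = (-5.6011,1.7596)

-5.60 1.76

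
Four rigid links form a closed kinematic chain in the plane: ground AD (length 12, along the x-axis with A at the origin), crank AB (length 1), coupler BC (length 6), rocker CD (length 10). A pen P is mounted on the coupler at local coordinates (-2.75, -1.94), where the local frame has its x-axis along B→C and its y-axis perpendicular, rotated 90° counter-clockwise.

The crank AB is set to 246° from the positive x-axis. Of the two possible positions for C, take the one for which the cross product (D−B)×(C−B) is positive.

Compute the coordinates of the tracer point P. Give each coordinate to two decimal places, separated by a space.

-0.29 -4.28

A=(0,0), D=(12.00,0)
B = A + 1.00·(cos246°, sin246°) = (-0.4067, -0.9135)
|BD| = 12.4403
circle(B,6.00) ∩ circle(D,10.00): a=3.6479, h=4.7637
  candidates: C₊=(2.8815,4.1052) cross=59.262; C₋=(3.5811,-5.3965) cross=-59.262
  mode + wants cross > 0 → take C=(2.8815,4.1052) (cross=59.262)
ex = (C−B)/|BC| = (0.5480,0.8365); ey = (-0.8365,0.5480)
P = B + -2.75·ex + -1.94·ey = (-0.2911,-4.2770)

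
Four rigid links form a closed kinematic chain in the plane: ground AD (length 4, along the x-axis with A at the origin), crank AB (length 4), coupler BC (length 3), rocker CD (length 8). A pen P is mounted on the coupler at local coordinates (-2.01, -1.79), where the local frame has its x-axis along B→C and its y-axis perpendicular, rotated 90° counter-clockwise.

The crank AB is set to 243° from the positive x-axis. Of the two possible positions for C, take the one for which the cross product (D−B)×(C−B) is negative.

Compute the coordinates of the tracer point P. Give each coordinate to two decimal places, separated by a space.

A=(0,0), D=(4.00,0)
B = A + 4.00·(cos243°, sin243°) = (-1.8160, -3.5640)
|BD| = 6.8211
circle(B,3.00) ∩ circle(D,8.00): a=-0.6210, h=2.9350
  candidates: C₊=(-3.8790,-1.3860) cross=20.020; C₋=(-0.8119,-6.3910) cross=-20.020
  mode - wants cross < 0 → take C=(-0.8119,-6.3910) (cross=-20.020)
ex = (C−B)/|BC| = (0.3347,-0.9423); ey = (0.9423,0.3347)
P = B + -2.01·ex + -1.79·ey = (-4.1754,-2.2690)

-4.18 -2.27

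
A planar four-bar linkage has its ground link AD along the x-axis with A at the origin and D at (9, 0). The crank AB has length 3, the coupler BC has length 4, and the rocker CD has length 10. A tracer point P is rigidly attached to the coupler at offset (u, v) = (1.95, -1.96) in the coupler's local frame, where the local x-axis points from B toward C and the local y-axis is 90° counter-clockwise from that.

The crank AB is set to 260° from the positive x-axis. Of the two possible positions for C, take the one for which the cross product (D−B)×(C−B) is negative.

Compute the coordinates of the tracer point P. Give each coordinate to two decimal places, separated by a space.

-1.32 -5.60

A=(0,0), D=(9.00,0)
B = A + 3.00·(cos260°, sin260°) = (-0.5209, -2.9544)
|BD| = 9.9688
circle(B,4.00) ∩ circle(D,10.00): a=0.7713, h=3.9249
  candidates: C₊=(-0.9476,1.0228) cross=39.127; C₋=(1.3789,-6.4745) cross=-39.127
  mode - wants cross < 0 → take C=(1.3789,-6.4745) (cross=-39.127)
ex = (C−B)/|BC| = (0.4750,-0.8800); ey = (0.8800,0.4750)
P = B + 1.95·ex + -1.96·ey = (-1.3196,-5.6014)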